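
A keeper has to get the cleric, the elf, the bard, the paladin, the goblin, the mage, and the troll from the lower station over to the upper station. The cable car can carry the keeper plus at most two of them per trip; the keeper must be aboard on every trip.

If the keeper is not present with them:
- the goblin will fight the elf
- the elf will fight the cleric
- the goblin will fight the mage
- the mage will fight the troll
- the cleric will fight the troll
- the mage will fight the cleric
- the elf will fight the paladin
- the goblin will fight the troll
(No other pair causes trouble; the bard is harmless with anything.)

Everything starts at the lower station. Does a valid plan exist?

Whatever the first load, the items left behind include a forbidden pair without the keeper. No opening move is safe, so no plan exists.

No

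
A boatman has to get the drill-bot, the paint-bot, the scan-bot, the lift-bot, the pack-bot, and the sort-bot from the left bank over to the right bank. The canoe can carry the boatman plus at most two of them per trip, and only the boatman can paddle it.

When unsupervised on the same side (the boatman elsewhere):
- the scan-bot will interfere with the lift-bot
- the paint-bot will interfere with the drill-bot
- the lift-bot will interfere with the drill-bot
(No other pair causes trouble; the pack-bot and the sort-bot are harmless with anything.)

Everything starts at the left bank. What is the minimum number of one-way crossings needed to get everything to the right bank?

5

Counting alone: the boatman can take at most 2 across per trip to the right bank, so moving all 6 needs at least 3 loaded trips out, with a return between consecutive ones — at least 5 crossings.
The plan below uses exactly 5 crossings, so it is optimal:
1. Boatman goes to the right bank with the drill-bot and the scan-bot.  [the left bank: the lift-bot, the pack-bot, the paint-bot, the sort-bot | the right bank: the drill-bot, the scan-bot]
2. Boatman goes back to the left bank alone.  [the left bank: the lift-bot, the pack-bot, the paint-bot, the sort-bot | the right bank: the drill-bot, the scan-bot]
3. Boatman goes to the right bank with the pack-bot and the sort-bot.  [the left bank: the lift-bot, the paint-bot | the right bank: the drill-bot, the pack-bot, the scan-bot, the sort-bot]
4. Boatman goes back to the left bank alone.  [the left bank: the lift-bot, the paint-bot | the right bank: the drill-bot, the pack-bot, the scan-bot, the sort-bot]
5. Boatman goes to the right bank with the lift-bot and the paint-bot.  [the left bank: — | the right bank: the drill-bot, the lift-bot, the pack-bot, the paint-bot, the scan-bot, the sort-bot]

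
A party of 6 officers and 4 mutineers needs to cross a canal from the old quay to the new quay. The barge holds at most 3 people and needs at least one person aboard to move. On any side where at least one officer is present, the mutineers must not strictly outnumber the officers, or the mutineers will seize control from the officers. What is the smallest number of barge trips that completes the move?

Counting alone: each trip to the new quay takes at most 3 across and each return brings at least 1 back, so after t trips out (and t−1 returns) at most 3t − (t−1) of the 10 are across; that first reaches 10 at t = 5, so at least 9 crossings are needed.
The plan below uses exactly 9 crossings, so it is optimal:
1. 2 mutineers → the new quay.  (the old quay: 6O 2M; the new quay: 0O 2M)
2. 1 mutineer ← the old quay.  (the old quay: 6O 3M; the new quay: 0O 1M)
3. 3 mutineers → the new quay.  (the old quay: 6O 0M; the new quay: 0O 4M)
4. 1 mutineer ← the old quay.  (the old quay: 6O 1M; the new quay: 0O 3M)
5. 3 officers → the new quay.  (the old quay: 3O 1M; the new quay: 3O 3M)
6. 1 mutineer ← the old quay.  (the old quay: 3O 2M; the new quay: 3O 2M)
7. 1 officer and 2 mutineers → the new quay.  (the old quay: 2O 0M; the new quay: 4O 4M)
8. 1 mutineer ← the old quay.  (the old quay: 2O 1M; the new quay: 4O 3M)
9. 2 officers and 1 mutineer → the new quay.  (the old quay: 0O 0M; the new quay: 6O 4M)

9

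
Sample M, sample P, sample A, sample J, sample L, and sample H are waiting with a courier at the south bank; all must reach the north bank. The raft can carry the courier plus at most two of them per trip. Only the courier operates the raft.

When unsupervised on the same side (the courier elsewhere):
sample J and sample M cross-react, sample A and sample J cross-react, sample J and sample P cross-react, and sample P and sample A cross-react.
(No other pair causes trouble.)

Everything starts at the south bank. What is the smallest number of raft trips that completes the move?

Counting alone: the courier can take at most 2 across per trip to the north bank, so moving all 6 needs at least 3 loaded trips out, with a return between consecutive ones — at least 5 crossings.
The safety rule pushes this higher. Following every safe sequence of crossings, the most of the 6 that can be at the north bank as the raft arrives there on crossings 5, 7 is 4, 5 respectively — never all 6.
So no plan with fewer than 9 crossings exists, and this one achieves 9:
1. Courier goes to the north bank with sample J and sample P.
2. Courier goes back to the south bank with sample P.
3. Courier goes to the north bank with sample M and sample P.
4. Courier goes back to the south bank with sample J.
5. Courier goes to the north bank with sample A and sample L.
6. Courier goes back to the south bank with sample P.
7. Courier goes to the north bank with sample H and sample P.
8. Courier goes back to the south bank with sample P.
9. Courier goes to the north bank with sample J and sample P.

9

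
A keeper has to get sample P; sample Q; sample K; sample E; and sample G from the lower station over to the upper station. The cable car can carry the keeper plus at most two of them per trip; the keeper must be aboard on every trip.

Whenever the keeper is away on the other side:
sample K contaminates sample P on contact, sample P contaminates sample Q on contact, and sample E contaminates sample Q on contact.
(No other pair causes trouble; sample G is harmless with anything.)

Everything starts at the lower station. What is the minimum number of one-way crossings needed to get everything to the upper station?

5

Counting alone: the keeper can take at most 2 across per trip to the upper station, so moving all 5 needs at least 3 loaded trips out, with a return between consecutive ones — at least 5 crossings.
The plan below uses exactly 5 crossings, so it is optimal:
1. Keeper goes to the upper station with sample P and sample Q.
2. Keeper goes back to the lower station with sample P.
3. Keeper goes to the upper station with sample G and sample K.
4. Keeper goes back to the lower station alone.
5. Keeper goes to the upper station with sample E and sample P.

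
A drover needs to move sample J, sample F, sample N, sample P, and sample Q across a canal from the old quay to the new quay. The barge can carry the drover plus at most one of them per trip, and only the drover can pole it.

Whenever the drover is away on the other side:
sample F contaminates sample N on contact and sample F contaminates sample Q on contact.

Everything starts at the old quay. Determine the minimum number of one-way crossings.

Counting alone: the drover can take at most 1 across per trip to the new quay, so moving all 5 needs at least 5 loaded trips out, with a return between consecutive ones — at least 9 crossings.
The safety rule pushes this higher. Following every safe sequence of crossings, the most of the 5 that can be at the new quay as the barge arrives there on crossing 9 is 4 — never all 5.
So no plan with fewer than 11 crossings exists, and this one achieves 11:
1. Drover goes to the new quay with sample F.  [the old quay: sample J, sample N, sample P, sample Q | the new quay: sample F]
2. Drover goes back to the old quay alone.  [the old quay: sample J, sample N, sample P, sample Q | the new quay: sample F]
3. Drover goes to the new quay with sample J.  [the old quay: sample N, sample P, sample Q | the new quay: sample F, sample J]
4. Drover goes back to the old quay alone.  [the old quay: sample N, sample P, sample Q | the new quay: sample F, sample J]
5. Drover goes to the new quay with sample N.  [the old quay: sample P, sample Q | the new quay: sample F, sample J, sample N]
6. Drover goes back to the old quay with sample F.  [the old quay: sample F, sample P, sample Q | the new quay: sample J, sample N]
7. Drover goes to the new quay with sample Q.  [the old quay: sample F, sample P | the new quay: sample J, sample N, sample Q]
8. Drover goes back to the old quay alone.  [the old quay: sample F, sample P | the new quay: sample J, sample N, sample Q]
9. Drover goes to the new quay with sample P.  [the old quay: sample F | the new quay: sample J, sample N, sample P, sample Q]
10. Drover goes back to the old quay alone.  [the old quay: sample F | the new quay: sample J, sample N, sample P, sample Q]
11. Drover goes to the new quay with sample F.  [the old quay: — | the new quay: sample F, sample J, sample N, sample P, sample Q]

11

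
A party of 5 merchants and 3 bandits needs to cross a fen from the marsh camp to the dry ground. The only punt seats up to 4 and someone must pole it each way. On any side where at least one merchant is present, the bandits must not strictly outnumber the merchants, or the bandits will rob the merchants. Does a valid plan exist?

1. 2 bandits → the dry ground.  (the marsh camp: 5M 1B; the dry ground: 0M 2B)
2. 1 bandit ← the marsh camp.  (the marsh camp: 5M 2B; the dry ground: 0M 1B)
3. 3 merchants and 1 bandit → the dry ground.  (the marsh camp: 2M 1B; the dry ground: 3M 2B)
4. 1 bandit ← the marsh camp.  (the marsh camp: 2M 2B; the dry ground: 3M 1B)
5. 2 merchants and 2 bandits → the dry ground.  (the marsh camp: 0M 0B; the dry ground: 5M 3B)

Yes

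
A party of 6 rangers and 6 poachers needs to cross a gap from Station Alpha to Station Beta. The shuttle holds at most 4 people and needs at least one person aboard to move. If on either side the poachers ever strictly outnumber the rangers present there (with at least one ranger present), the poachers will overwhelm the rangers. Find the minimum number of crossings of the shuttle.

9

Counting alone: each trip to Station Beta takes at most 4 across and each return brings at least 1 back, so after t trips out (and t−1 returns) at most 4t − (t−1) of the 12 are across; that first reaches 12 at t = 4, so at least 7 crossings are needed.
The safety rule pushes this higher. Following every safe sequence of crossings, the most of the 12 that can be at Station Beta as the shuttle arrives there on crossing 7 is 11 — never all 12.
So no plan with fewer than 9 crossings exists, and this one achieves 9:
1. 2 poachers → Station Beta.  (Station Alpha: 6R 4P; Station Beta: 0R 2P)
2. 1 poacher ← Station Alpha.  (Station Alpha: 6R 5P; Station Beta: 0R 1P)
3. 4 poachers → Station Beta.  (Station Alpha: 6R 1P; Station Beta: 0R 5P)
4. 1 poacher ← Station Alpha.  (Station Alpha: 6R 2P; Station Beta: 0R 4P)
5. 4 rangers → Station Beta.  (Station Alpha: 2R 2P; Station Beta: 4R 4P)
6. 1 ranger and 1 poacher ← Station Alpha.  (Station Alpha: 3R 3P; Station Beta: 3R 3P)
7. 2 rangers and 2 poachers → Station Beta.  (Station Alpha: 1R 1P; Station Beta: 5R 5P)
8. 1 ranger and 1 poacher ← Station Alpha.  (Station Alpha: 2R 2P; Station Beta: 4R 4P)
9. 2 rangers and 2 poachers → Station Beta.  (Station Alpha: 0R 0P; Station Beta: 6R 6P)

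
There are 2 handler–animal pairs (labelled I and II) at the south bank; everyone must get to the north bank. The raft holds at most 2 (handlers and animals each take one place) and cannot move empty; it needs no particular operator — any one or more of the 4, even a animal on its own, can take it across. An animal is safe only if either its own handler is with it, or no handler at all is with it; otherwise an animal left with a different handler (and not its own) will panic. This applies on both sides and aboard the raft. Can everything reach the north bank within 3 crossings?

Counting alone: each trip to the north bank takes at most 2 across and each return brings at least 1 back, so after t trips out (and t−1 returns) at most 2t − (t−1) of the 4 are across; that first reaches 4 at t = 3, so at least 5 crossings are needed.
Since 3 < 5, 3 crossings cannot be enough. (The shortest complete plan in fact takes 5:)
1. animal I and handler I cross → the north bank.
2. handler I crosses ← the south bank.
3. handler I and handler II cross → the north bank.
4. handler II crosses ← the south bank.
5. animal II and handler II cross → the north bank.

No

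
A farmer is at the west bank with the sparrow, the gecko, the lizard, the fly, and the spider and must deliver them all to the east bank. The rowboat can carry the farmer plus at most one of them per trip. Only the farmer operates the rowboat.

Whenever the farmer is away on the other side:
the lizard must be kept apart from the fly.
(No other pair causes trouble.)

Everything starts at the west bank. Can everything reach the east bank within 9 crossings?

Yes

Yes — this plan uses 9 crossings (≤ 9):
1. Farmer goes to the east bank with the lizard.  [the west bank: the fly, the gecko, the sparrow, the spider | the east bank: the lizard]
2. Farmer goes back to the west bank alone.  [the west bank: the fly, the gecko, the sparrow, the spider | the east bank: the lizard]
3. Farmer goes to the east bank with the sparrow.  [the west bank: the fly, the gecko, the spider | the east bank: the lizard, the sparrow]
4. Farmer goes back to the west bank alone.  [the west bank: the fly, the gecko, the spider | the east bank: the lizard, the sparrow]
5. Farmer goes to the east bank with the gecko.  [the west bank: the fly, the spider | the east bank: the gecko, the lizard, the sparrow]
6. Farmer goes back to the west bank alone.  [the west bank: the fly, the spider | the east bank: the gecko, the lizard, the sparrow]
7. Farmer goes to the east bank with the spider.  [the west bank: the fly | the east bank: the gecko, the lizard, the sparrow, the spider]
8. Farmer goes back to the west bank alone.  [the west bank: the fly | the east bank: the gecko, the lizard, the sparrow, the spider]
9. Farmer goes to the east bank with the fly.  [the west bank: — | the east bank: the fly, the gecko, the lizard, the sparrow, the spider]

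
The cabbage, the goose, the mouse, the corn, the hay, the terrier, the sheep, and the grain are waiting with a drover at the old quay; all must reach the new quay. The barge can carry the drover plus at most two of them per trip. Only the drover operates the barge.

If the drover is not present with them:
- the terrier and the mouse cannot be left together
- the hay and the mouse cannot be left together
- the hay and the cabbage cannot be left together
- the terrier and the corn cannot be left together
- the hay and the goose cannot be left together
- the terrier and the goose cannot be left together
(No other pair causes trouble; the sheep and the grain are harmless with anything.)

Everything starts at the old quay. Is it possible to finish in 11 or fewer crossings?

Yes

Yes — this plan uses 9 crossings (≤ 11):
1. Drover goes to the new quay with the hay and the terrier.  [the old quay: the cabbage, the corn, the goose, the grain, the mouse, the sheep | the new quay: the hay, the terrier]
2. Drover goes back to the old quay alone.  [the old quay: the cabbage, the corn, the goose, the grain, the mouse, the sheep | the new quay: the hay, the terrier]
3. Drover goes to the new quay with the cabbage and the goose.  [the old quay: the corn, the grain, the mouse, the sheep | the new quay: the cabbage, the goose, the hay, the terrier]
4. Drover goes back to the old quay with the hay and the terrier.  [the old quay: the corn, the grain, the hay, the mouse, the sheep, the terrier | the new quay: the cabbage, the goose]
5. Drover goes to the new quay with the corn and the mouse.  [the old quay: the grain, the hay, the sheep, the terrier | the new quay: the cabbage, the corn, the goose, the mouse]
6. Drover goes back to the old quay alone.  [the old quay: the grain, the hay, the sheep, the terrier | the new quay: the cabbage, the corn, the goose, the mouse]
7. Drover goes to the new quay with the grain and the sheep.  [the old quay: the hay, the terrier | the new quay: the cabbage, the corn, the goose, the grain, the mouse, the sheep]
8. Drover goes back to the old quay alone.  [the old quay: the hay, the terrier | the new quay: the cabbage, the corn, the goose, the grain, the mouse, the sheep]
9. Drover goes to the new quay with the hay and the terrier.  [the old quay: — | the new quay: the cabbage, the corn, the goose, the grain, the hay, the mouse, the sheep, the terrier]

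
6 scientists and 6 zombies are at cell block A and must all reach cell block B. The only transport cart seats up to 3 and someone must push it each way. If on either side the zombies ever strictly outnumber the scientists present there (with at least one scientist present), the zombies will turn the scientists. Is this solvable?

No

Following every safe sequence of crossings from the start, the most of the 12 that can be at cell block B as the transport cart arrives there on crossings 1, 3, 5 is 3, 5, 6 respectively; the best ever achieved is 6 of 12.
From crossing 7 on, no configuration arises that was not already reachable earlier: only 17 distinct safe configurations (who is on which side, and where the transport cart is) can ever be reached, none of them has everyone across, and every continuation just revisits them. They are: 0 scientists + 0 zombies across (transport cart back at the start); 0 scientists + 1 zombie across (transport cart there); 0 scientists + 1 zombie across (transport cart back at the start); 0 scientists + 2 zombies across (transport cart there); 0 scientists + 2 zombies across (transport cart back at the start); 0 scientists + 3 zombies across (transport cart there); 0 scientists + 3 zombies across (transport cart back at the start); 0 scientists + 4 zombies across (transport cart there); 0 scientists + 4 zombies across (transport cart back at the start); 0 scientists + 5 zombies across (transport cart there); 0 scientists + 5 zombies across (transport cart back at the start); 0 scientists + 6 zombies across (transport cart there); 1 scientist + 1 zombie across (transport cart there); 1 scientist + 1 zombie across (transport cart back at the start); 2 scientists + 2 zombies across (transport cart there); 2 scientists + 2 zombies across (transport cart back at the start); 3 scientists + 3 zombies across (transport cart there). So no valid plan exists.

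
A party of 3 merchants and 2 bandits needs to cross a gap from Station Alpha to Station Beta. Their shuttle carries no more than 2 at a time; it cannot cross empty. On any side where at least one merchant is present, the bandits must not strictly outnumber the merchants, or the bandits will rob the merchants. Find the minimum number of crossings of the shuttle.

7

Counting alone: each trip to Station Beta takes at most 2 across and each return brings at least 1 back, so after t trips out (and t−1 returns) at most 2t − (t−1) of the 5 are across; that first reaches 5 at t = 4, so at least 7 crossings are needed.
The plan below uses exactly 7 crossings, so it is optimal:
1. 2 bandits → Station Beta.  (Station Alpha: 3M 0B; Station Beta: 0M 2B)
2. 1 bandit ← Station Alpha.  (Station Alpha: 3M 1B; Station Beta: 0M 1B)
3. 2 merchants → Station Beta.  (Station Alpha: 1M 1B; Station Beta: 2M 1B)
4. 1 merchant ← Station Alpha.  (Station Alpha: 2M 1B; Station Beta: 1M 1B)
5. 1 merchant and 1 bandit → Station Beta.  (Station Alpha: 1M 0B; Station Beta: 2M 2B)
6. 1 bandit ← Station Alpha.  (Station Alpha: 1M 1B; Station Beta: 2M 1B)
7. 1 merchant and 1 bandit → Station Beta.  (Station Alpha: 0M 0B; Station Beta: 3M 2B)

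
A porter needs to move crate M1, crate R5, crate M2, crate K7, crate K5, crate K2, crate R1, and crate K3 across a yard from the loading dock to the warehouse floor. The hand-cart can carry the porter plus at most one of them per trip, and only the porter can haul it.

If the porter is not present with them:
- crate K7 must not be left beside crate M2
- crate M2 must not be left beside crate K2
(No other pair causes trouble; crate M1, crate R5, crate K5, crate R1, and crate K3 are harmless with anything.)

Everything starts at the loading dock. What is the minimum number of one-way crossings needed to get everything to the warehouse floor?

17

Counting alone: the porter can take at most 1 across per trip to the warehouse floor, so moving all 8 needs at least 8 loaded trips out, with a return between consecutive ones — at least 15 crossings.
The safety rule pushes this higher. Following every safe sequence of crossings, the most of the 8 that can be at the warehouse floor as the hand-cart arrives there on crossing 15 is 7 — never all 8.
So no plan with fewer than 17 crossings exists, and this one achieves 17:
1. Porter goes to the warehouse floor with crate M2.  [the loading dock: crate K2, crate K3, crate K5, crate K7, crate M1, crate R1, crate R5 | the warehouse floor: crate M2]
2. Porter goes back to the loading dock alone.  [the loading dock: crate K2, crate K3, crate K5, crate K7, crate M1, crate R1, crate R5 | the warehouse floor: crate M2]
3. Porter goes to the warehouse floor with crate M1.  [the loading dock: crate K2, crate K3, crate K5, crate K7, crate R1, crate R5 | the warehouse floor: crate M1, crate M2]
4. Porter goes back to the loading dock alone.  [the loading dock: crate K2, crate K3, crate K5, crate K7, crate R1, crate R5 | the warehouse floor: crate M1, crate M2]
5. Porter goes to the warehouse floor with crate R5.  [the loading dock: crate K2, crate K3, crate K5, crate K7, crate R1 | the warehouse floor: crate M1, crate M2, crate R5]
6. Porter goes back to the loading dock alone.  [the loading dock: crate K2, crate K3, crate K5, crate K7, crate R1 | the warehouse floor: crate M1, crate M2, crate R5]
7. Porter goes to the warehouse floor with crate K7.  [the loading dock: crate K2, crate K3, crate K5, crate R1 | the warehouse floor: crate K7, crate M1, crate M2, crate R5]
8. Porter goes back to the loading dock with crate M2.  [the loading dock: crate K2, crate K3, crate K5, crate M2, crate R1 | the warehouse floor: crate K7, crate M1, crate R5]
9. Porter goes to the warehouse floor with crate K2.  [the loading dock: crate K3, crate K5, crate M2, crate R1 | the warehouse floor: crate K2, crate K7, crate M1, crate R5]
10. Porter goes back to the loading dock alone.  [the loading dock: crate K3, crate K5, crate M2, crate R1 | the warehouse floor: crate K2, crate K7, crate M1, crate R5]
11. Porter goes to the warehouse floor with crate K5.  [the loading dock: crate K3, crate M2, crate R1 | the warehouse floor: crate K2, crate K5, crate K7, crate M1, crate R5]
12. Porter goes back to the loading dock alone.  [the loading dock: crate K3, crate M2, crate R1 | the warehouse floor: crate K2, crate K5, crate K7, crate M1, crate R5]
13. Porter goes to the warehouse floor with crate R1.  [the loading dock: crate K3, crate M2 | the warehouse floor: crate K2, crate K5, crate K7, crate M1, crate R1, crate R5]
14. Porter goes back to the loading dock alone.  [the loading dock: crate K3, crate M2 | the warehouse floor: crate K2, crate K5, crate K7, crate M1, crate R1, crate R5]
15. Porter goes to the warehouse floor with crate K3.  [the loading dock: crate M2 | the warehouse floor: crate K2, crate K3, crate K5, crate K7, crate M1, crate R1, crate R5]
16. Porter goes back to the loading dock alone.  [the loading dock: crate M2 | the warehouse floor: crate K2, crate K3, crate K5, crate K7, crate M1, crate R1, crate R5]
17. Porter goes to the warehouse floor with crate M2.  [the loading dock: — | the warehouse floor: crate K2, crate K3, crate K5, crate K7, crate M1, crate M2, crate R1, crate R5]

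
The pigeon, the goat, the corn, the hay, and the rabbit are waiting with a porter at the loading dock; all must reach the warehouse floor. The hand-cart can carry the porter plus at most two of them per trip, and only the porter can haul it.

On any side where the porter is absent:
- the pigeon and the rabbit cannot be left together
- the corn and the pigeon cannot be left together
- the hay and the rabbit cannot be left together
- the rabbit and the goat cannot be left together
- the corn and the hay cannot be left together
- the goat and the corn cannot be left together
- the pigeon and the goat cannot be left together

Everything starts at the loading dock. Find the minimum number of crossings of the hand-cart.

Whatever the first load, the items left behind include a forbidden pair without the porter. No opening move is safe, so no plan exists.

impossible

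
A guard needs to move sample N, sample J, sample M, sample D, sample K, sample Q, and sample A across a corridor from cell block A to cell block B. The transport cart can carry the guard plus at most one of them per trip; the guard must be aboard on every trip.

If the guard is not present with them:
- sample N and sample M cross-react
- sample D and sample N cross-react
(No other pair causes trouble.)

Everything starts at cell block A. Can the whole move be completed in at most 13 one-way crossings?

No

Counting alone: the guard can take at most 1 across per trip to cell block B, so moving all 7 needs at least 7 loaded trips out, with a return between consecutive ones — at least 13 crossings.
The safety rule pushes this higher. Following every safe sequence of crossings, the most of the 7 that can be at cell block B as the transport cart arrives there on crossing 13 is 6 — never all 7.
So the move cannot be finished within 13 crossings. (The shortest complete plan takes 15:)
1. Guard goes to cell block B with sample N.
2. Guard goes back to cell block A alone.
3. Guard goes to cell block B with sample J.
4. Guard goes back to cell block A alone.
5. Guard goes to cell block B with sample M.
6. Guard goes back to cell block A with sample N.
7. Guard goes to cell block B with sample D.
8. Guard goes back to cell block A alone.
9. Guard goes to cell block B with sample K.
10. Guard goes back to cell block A alone.
11. Guard goes to cell block B with sample Q.
12. Guard goes back to cell block A alone.
13. Guard goes to cell block B with sample A.
14. Guard goes back to cell block A alone.
15. Guard goes to cell block B with sample N.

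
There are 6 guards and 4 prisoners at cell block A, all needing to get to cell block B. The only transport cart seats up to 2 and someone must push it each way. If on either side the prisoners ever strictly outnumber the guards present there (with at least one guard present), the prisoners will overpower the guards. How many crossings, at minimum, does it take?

Counting alone: each trip to cell block B takes at most 2 across and each return brings at least 1 back, so after t trips out (and t−1 returns) at most 2t − (t−1) of the 10 are across; that first reaches 10 at t = 9, so at least 17 crossings are needed.
The plan below uses exactly 17 crossings, so it is optimal:
1. 2 prisoners → cell block B.  (cell block A: 6G 2P; cell block B: 0G 2P)
2. 1 prisoner ← cell block A.  (cell block A: 6G 3P; cell block B: 0G 1P)
3. 2 prisoners → cell block B.  (cell block A: 6G 1P; cell block B: 0G 3P)
4. 1 prisoner ← cell block A.  (cell block A: 6G 2P; cell block B: 0G 2P)
5. 2 guards → cell block B.  (cell block A: 4G 2P; cell block B: 2G 2P)
6. 1 prisoner ← cell block A.  (cell block A: 4G 3P; cell block B: 2G 1P)
7. 1 guard and 1 prisoner → cell block B.  (cell block A: 3G 2P; cell block B: 3G 2P)
8. 1 prisoner ← cell block A.  (cell block A: 3G 3P; cell block B: 3G 1P)
9. 2 prisoners → cell block B.  (cell block A: 3G 1P; cell block B: 3G 3P)
10. 1 prisoner ← cell block A.  (cell block A: 3G 2P; cell block B: 3G 2P)
11. 1 guard and 1 prisoner → cell block B.  (cell block A: 2G 1P; cell block B: 4G 3P)
12. 1 prisoner ← cell block A.  (cell block A: 2G 2P; cell block B: 4G 2P)
13. 2 prisoners → cell block B.  (cell block A: 2G 0P; cell block B: 4G 4P)
14. 1 prisoner ← cell block A.  (cell block A: 2G 1P; cell block B: 4G 3P)
15. 1 guard and 1 prisoner → cell block B.  (cell block A: 1G 0P; cell block B: 5G 4P)
16. 1 prisoner ← cell block A.  (cell block A: 1G 1P; cell block B: 5G 3P)
17. 1 guard and 1 prisoner → cell block B.  (cell block A: 0G 0P; cell block B: 6G 4P)

17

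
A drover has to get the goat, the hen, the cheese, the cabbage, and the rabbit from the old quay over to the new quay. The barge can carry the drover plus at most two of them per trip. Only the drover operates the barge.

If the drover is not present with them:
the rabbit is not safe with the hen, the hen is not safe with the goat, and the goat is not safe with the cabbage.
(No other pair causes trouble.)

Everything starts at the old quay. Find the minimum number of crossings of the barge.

5

Counting alone: the drover can take at most 2 across per trip to the new quay, so moving all 5 needs at least 3 loaded trips out, with a return between consecutive ones — at least 5 crossings.
The plan below uses exactly 5 crossings, so it is optimal:
1. Drover goes to the new quay with the goat and the hen.  [the old quay: the cabbage, the cheese, the rabbit | the new quay: the goat, the hen]
2. Drover goes back to the old quay with the goat.  [the old quay: the cabbage, the cheese, the goat, the rabbit | the new quay: the hen]
3. Drover goes to the new quay with the cabbage and the cheese.  [the old quay: the goat, the rabbit | the new quay: the cabbage, the cheese, the hen]
4. Drover goes back to the old quay alone.  [the old quay: the goat, the rabbit | the new quay: the cabbage, the cheese, the hen]
5. Drover goes to the new quay with the goat and the rabbit.  [the old quay: — | the new quay: the cabbage, the cheese, the goat, the hen, the rabbit]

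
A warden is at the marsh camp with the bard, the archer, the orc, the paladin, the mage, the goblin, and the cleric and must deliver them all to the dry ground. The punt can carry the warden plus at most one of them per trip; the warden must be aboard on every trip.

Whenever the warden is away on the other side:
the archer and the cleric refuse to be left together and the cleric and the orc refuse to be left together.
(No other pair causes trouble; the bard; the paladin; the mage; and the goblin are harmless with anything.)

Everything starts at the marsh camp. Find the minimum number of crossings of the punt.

15

Counting alone: the warden can take at most 1 across per trip to the dry ground, so moving all 7 needs at least 7 loaded trips out, with a return between consecutive ones — at least 13 crossings.
The safety rule pushes this higher. Following every safe sequence of crossings, the most of the 7 that can be at the dry ground as the punt arrives there on crossing 13 is 6 — never all 7.
So no plan with fewer than 15 crossings exists, and this one achieves 15:
1. Warden goes to the dry ground with the cleric.
2. Warden goes back to the marsh camp alone.
3. Warden goes to the dry ground with the bard.
4. Warden goes back to the marsh camp alone.
5. Warden goes to the dry ground with the archer.
6. Warden goes back to the marsh camp with the cleric.
7. Warden goes to the dry ground with the orc.
8. Warden goes back to the marsh camp alone.
9. Warden goes to the dry ground with the paladin.
10. Warden goes back to the marsh camp alone.
11. Warden goes to the dry ground with the mage.
12. Warden goes back to the marsh camp alone.
13. Warden goes to the dry ground with the goblin.
14. Warden goes back to the marsh camp alone.
15. Warden goes to the dry ground with the cleric.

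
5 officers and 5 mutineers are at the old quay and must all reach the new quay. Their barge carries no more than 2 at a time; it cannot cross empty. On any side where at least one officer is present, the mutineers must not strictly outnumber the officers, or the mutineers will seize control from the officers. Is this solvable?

No

Following every safe sequence of crossings from the start, the most of the 10 that can be at the new quay as the barge arrives there on crossings 1, 3, 5, 7 is 2, 3, 4, 5 respectively; the best ever achieved is 5 of 10.
From crossing 9 on, no configuration arises that was not already reachable earlier: only 13 distinct safe configurations (who is on which side, and where the barge is) can ever be reached, none of them has everyone across, and every continuation just revisits them. They are: 0 officers + 0 mutineers across (barge back at the start); 0 officers + 1 mutineer across (barge there); 0 officers + 1 mutineer across (barge back at the start); 0 officers + 2 mutineers across (barge there); 0 officers + 2 mutineers across (barge back at the start); 0 officers + 3 mutineers across (barge there); 0 officers + 3 mutineers across (barge back at the start); 0 officers + 4 mutineers across (barge there); 0 officers + 4 mutineers across (barge back at the start); 0 officers + 5 mutineers across (barge there); 1 officer + 1 mutineer across (barge there); 1 officer + 1 mutineer across (barge back at the start); 2 officers + 2 mutineers across (barge there). So no valid plan exists.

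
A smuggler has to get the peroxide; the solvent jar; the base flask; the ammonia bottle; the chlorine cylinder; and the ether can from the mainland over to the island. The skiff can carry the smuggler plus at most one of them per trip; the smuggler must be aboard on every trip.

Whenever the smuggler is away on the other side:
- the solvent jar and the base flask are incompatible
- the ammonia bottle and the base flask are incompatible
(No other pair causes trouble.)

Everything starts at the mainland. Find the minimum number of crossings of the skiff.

Counting alone: the smuggler can take at most 1 across per trip to the island, so moving all 6 needs at least 6 loaded trips out, with a return between consecutive ones — at least 11 crossings.
The safety rule pushes this higher. Following every safe sequence of crossings, the most of the 6 that can be at the island as the skiff arrives there on crossing 11 is 5 — never all 6.
So no plan with fewer than 13 crossings exists, and this one achieves 13:
1. Smuggler goes to the island with the base flask.
2. Smuggler goes back to the mainland alone.
3. Smuggler goes to the island with the peroxide.
4. Smuggler goes back to the mainland alone.
5. Smuggler goes to the island with the solvent jar.
6. Smuggler goes back to the mainland with the base flask.
7. Smuggler goes to the island with the ammonia bottle.
8. Smuggler goes back to the mainland alone.
9. Smuggler goes to the island with the chlorine cylinder.
10. Smuggler goes back to the mainland alone.
11. Smuggler goes to the island with the ether can.
12. Smuggler goes back to the mainland alone.
13. Smuggler goes to the island with the base flask.

13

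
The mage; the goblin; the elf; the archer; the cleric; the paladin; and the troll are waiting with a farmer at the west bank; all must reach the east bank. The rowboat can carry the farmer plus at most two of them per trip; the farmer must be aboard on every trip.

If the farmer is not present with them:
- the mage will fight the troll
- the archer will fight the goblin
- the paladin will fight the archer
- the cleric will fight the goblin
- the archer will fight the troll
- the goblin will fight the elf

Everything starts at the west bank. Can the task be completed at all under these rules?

No

Whatever the first load, the items left behind include a forbidden pair without the farmer. No opening move is safe, so no plan exists.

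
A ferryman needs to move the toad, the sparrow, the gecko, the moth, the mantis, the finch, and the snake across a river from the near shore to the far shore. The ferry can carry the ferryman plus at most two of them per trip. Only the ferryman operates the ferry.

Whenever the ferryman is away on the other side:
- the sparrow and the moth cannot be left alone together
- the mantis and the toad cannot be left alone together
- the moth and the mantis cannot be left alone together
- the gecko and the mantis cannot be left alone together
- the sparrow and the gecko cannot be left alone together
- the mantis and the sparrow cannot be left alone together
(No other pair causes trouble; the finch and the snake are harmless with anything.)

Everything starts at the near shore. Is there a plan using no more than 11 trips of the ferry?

Yes — this plan uses 11 crossings (≤ 11):
1. Ferryman goes to the far shore with the mantis and the sparrow.
2. Ferryman goes back to the near shore with the sparrow.
3. Ferryman goes to the far shore with the sparrow and the toad.
4. Ferryman goes back to the near shore with the mantis.
5. Ferryman goes to the far shore with the gecko and the moth.
6. Ferryman goes back to the near shore with the sparrow.
7. Ferryman goes to the far shore with the finch and the sparrow.
8. Ferryman goes back to the near shore with the sparrow.
9. Ferryman goes to the far shore with the snake and the sparrow.
10. Ferryman goes back to the near shore with the sparrow.
11. Ferryman goes to the far shore with the mantis and the sparrow.

Yes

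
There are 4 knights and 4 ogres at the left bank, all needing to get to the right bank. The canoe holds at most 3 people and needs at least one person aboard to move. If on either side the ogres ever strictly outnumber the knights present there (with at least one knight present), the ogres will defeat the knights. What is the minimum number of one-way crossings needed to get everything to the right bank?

9

Counting alone: each trip to the right bank takes at most 3 across and each return brings at least 1 back, so after t trips out (and t−1 returns) at most 3t − (t−1) of the 8 are across; that first reaches 8 at t = 4, so at least 7 crossings are needed.
The safety rule pushes this higher. Following every safe sequence of crossings, the most of the 8 that can be at the right bank as the canoe arrives there on crossing 7 is 7 — never all 8.
So no plan with fewer than 9 crossings exists, and this one achieves 9:
1. 2 ogres → the right bank.  (the left bank: 4K 2O; the right bank: 0K 2O)
2. 1 ogre ← the left bank.  (the left bank: 4K 3O; the right bank: 0K 1O)
3. 3 ogres → the right bank.  (the left bank: 4K 0O; the right bank: 0K 4O)
4. 1 ogre ← the left bank.  (the left bank: 4K 1O; the right bank: 0K 3O)
5. 3 knights → the right bank.  (the left bank: 1K 1O; the right bank: 3K 3O)
6. 1 knight and 1 ogre ← the left bank.  (the left bank: 2K 2O; the right bank: 2K 2O)
7. 2 knights → the right bank.  (the left bank: 0K 2O; the right bank: 4K 2O)
8. 1 ogre ← the left bank.  (the left bank: 0K 3O; the right bank: 4K 1O)
9. 3 ogres → the right bank.  (the left bank: 0K 0O; the right bank: 4K 4O)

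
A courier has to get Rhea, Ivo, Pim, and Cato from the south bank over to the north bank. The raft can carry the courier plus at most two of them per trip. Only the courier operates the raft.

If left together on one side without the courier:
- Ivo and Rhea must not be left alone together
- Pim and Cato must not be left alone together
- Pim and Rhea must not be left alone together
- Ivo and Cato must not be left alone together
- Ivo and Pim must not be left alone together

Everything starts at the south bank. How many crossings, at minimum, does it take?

5

Counting alone: the courier can take at most 2 across per trip to the north bank, so moving all 4 needs at least 2 loaded trips out, with a return between consecutive ones — at least 3 crossings.
The safety rule pushes this higher. Following every safe sequence of crossings, the most of the 4 that can be at the north bank as the raft arrives there on crossing 3 is 3 — never all 4.
So no plan with fewer than 5 crossings exists, and this one achieves 5:
1. Courier goes to the north bank with Ivo and Pim.  [the south bank: Cato, Rhea | the north bank: Ivo, Pim]
2. Courier goes back to the south bank with Ivo.  [the south bank: Cato, Ivo, Rhea | the north bank: Pim]
3. Courier goes to the north bank with Cato and Rhea.  [the south bank: Ivo | the north bank: Cato, Pim, Rhea]
4. Courier goes back to the south bank with Pim.  [the south bank: Ivo, Pim | the north bank: Cato, Rhea]
5. Courier goes to the north bank with Ivo and Pim.  [the south bank: — | the north bank: Cato, Ivo, Pim, Rhea]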